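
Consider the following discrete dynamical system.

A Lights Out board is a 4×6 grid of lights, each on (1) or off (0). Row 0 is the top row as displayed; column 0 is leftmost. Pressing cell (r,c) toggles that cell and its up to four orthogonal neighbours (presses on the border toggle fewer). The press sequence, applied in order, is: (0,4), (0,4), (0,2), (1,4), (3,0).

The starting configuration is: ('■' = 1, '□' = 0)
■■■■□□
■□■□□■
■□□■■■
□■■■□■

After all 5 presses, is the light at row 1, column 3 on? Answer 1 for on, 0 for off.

k=0  ■■■■□□
■□■□□■
■□□■■■
□■■■□■
k=1  ■■■□■■
■□■□■■
■□□■■■
□■■■□■
k=2  ■■■■□□
■□■□□■
■□□■■■
□■■■□■
k=3  ■□□□□□
■□□□□■
■□□■■■
□■■■□■
k=4  ■□□□■□
■□□■■□
■□□■□■
□■■■□■
k=5  ■□□□■□
■□□■■□
□□□■□■
■□■■□■

1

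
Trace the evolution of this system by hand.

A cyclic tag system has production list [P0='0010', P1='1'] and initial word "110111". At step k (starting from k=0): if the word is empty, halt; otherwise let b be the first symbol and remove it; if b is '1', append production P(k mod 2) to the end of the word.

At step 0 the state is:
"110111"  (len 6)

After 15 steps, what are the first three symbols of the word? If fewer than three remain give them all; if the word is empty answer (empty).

0) "110111"  (len 6)
1) "101110010"  (len 9)
2) "011100101"  (len 9)
3) "11100101"  (len 8)
4) "11001011"  (len 8)
5) "10010110010"  (len 11)
6) "00101100101"  (len 11)
7) "0101100101"  (len 10)
8) "101100101"  (len 9)
9) "011001010010"  (len 12)
10) "11001010010"  (len 11)
11) "10010100100010"  (len 14)
12) "00101001000101"  (len 14)
13) "0101001000101"  (len 13)
14) "101001000101"  (len 12)
15) "010010001010010"  (len 15)

010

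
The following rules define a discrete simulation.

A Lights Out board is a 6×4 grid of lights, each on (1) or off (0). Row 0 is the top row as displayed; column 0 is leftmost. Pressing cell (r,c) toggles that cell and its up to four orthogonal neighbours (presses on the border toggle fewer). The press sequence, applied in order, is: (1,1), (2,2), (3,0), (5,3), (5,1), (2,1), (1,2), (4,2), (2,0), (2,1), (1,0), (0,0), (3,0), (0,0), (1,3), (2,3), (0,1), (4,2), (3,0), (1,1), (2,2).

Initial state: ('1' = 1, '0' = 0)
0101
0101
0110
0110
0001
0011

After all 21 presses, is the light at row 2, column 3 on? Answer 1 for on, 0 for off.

0) 0101
0101
0110
0110
0001
0011
1) 0001
1011
0010
0110
0001
0011
2) 0001
1001
0101
0100
0001
0011
3) 0001
1001
1101
1000
1001
0011
4) 0001
1001
1101
1000
1000
0000
5) 0001
1001
1101
1000
1100
1110
6) 0001
1101
0011
1100
1100
1110
7) 0011
1010
0001
1100
1100
1110
8) 0011
1010
0001
1110
1011
1100
9) 0011
0010
1101
0110
1011
1100
10) 0011
0110
0011
0010
1011
1100
11) 1011
1010
1011
0010
1011
1100
12) 0111
0010
1011
0010
1011
1100
13) 0111
0010
0011
1110
0011
1100
14) 1011
1010
0011
1110
0011
1100
15) 1010
1001
0010
1110
0011
1100
16) 1010
1000
0001
1111
0011
1100
17) 0100
1100
0001
1111
0011
1100
18) 0100
1100
0001
1101
0100
1110
19) 0100
1100
1001
0001
1100
1110
20) 0000
0010
1101
0001
1100
1110
21) 0000
0000
1010
0011
1100
1110

0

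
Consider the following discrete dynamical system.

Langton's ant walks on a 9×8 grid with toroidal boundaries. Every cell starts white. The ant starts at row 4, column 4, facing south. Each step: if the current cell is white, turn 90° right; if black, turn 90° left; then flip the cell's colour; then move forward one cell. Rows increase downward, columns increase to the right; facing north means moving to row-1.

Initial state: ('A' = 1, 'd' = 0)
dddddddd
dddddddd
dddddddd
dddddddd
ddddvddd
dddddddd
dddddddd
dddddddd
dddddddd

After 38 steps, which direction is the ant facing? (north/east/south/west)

0) dddddddd
dddddddd
dddddddd
dddddddd
ddddvddd
dddddddd
dddddddd
dddddddd
dddddddd
1) dddddddd
dddddddd
dddddddd
dddddddd
ddd<Addd
dddddddd
dddddddd
dddddddd
dddddddd
2) dddddddd
dddddddd
dddddddd
ddd^dddd
dddAAddd
dddddddd
dddddddd
dddddddd
dddddddd
3) dddddddd
dddddddd
dddddddd
dddA>ddd
dddAAddd
dddddddd
dddddddd
dddddddd
dddddddd
4) dddddddd
dddddddd
dddddddd
dddAAddd
dddAvddd
dddddddd
dddddddd
dddddddd
dddddddd
5) dddddddd
dddddddd
dddddddd
dddAAddd
dddAd>dd
dddddddd
dddddddd
dddddddd
dddddddd
6) dddddddd
dddddddd
dddddddd
dddAAddd
dddAdAdd
dddddvdd
dddddddd
dddddddd
dddddddd
7) dddddddd
dddddddd
dddddddd
dddAAddd
dddAdAdd
dddd<Add
dddddddd
dddddddd
dddddddd
8) dddddddd
dddddddd
dddddddd
dddAAddd
dddA^Add
ddddAAdd
dddddddd
dddddddd
dddddddd
9) dddddddd
dddddddd
dddddddd
dddAAddd
dddAA>dd
ddddAAdd
dddddddd
dddddddd
dddddddd
10) dddddddd
dddddddd
dddddddd
dddAA^dd
dddAAddd
ddddAAdd
dddddddd
dddddddd
dddddddd
11) dddddddd
dddddddd
dddddddd
dddAAA>d
dddAAddd
ddddAAdd
dddddddd
dddddddd
dddddddd
12) dddddddd
dddddddd
dddddddd
dddAAAAd
dddAAdvd
ddddAAdd
dddddddd
dddddddd
dddddddd
13) dddddddd
dddddddd
dddddddd
dddAAAAd
dddAA<Ad
ddddAAdd
dddddddd
dddddddd
dddddddd
14) dddddddd
dddddddd
dddddddd
dddAA^Ad
dddAAAAd
ddddAAdd
dddddddd
dddddddd
dddddddd
15) dddddddd
dddddddd
dddddddd
dddA<dAd
dddAAAAd
ddddAAdd
dddddddd
dddddddd
dddddddd
16) dddddddd
dddddddd
dddddddd
dddAddAd
dddAvAAd
ddddAAdd
dddddddd
dddddddd
dddddddd
17) dddddddd
dddddddd
dddddddd
dddAddAd
dddAd>Ad
ddddAAdd
dddddddd
dddddddd
dddddddd
18) dddddddd
dddddddd
dddddddd
dddAd^Ad
dddAddAd
ddddAAdd
dddddddd
dddddddd
dddddddd
19) dddddddd
dddddddd
dddddddd
dddAdA>d
dddAddAd
ddddAAdd
dddddddd
dddddddd
dddddddd
20) dddddddd
dddddddd
dddddd^d
dddAdAdd
dddAddAd
ddddAAdd
dddddddd
dddddddd
dddddddd
21) dddddddd
dddddddd
ddddddA>
dddAdAdd
dddAddAd
ddddAAdd
dddddddd
dddddddd
dddddddd
22) dddddddd
dddddddd
ddddddAA
dddAdAdv
dddAddAd
ddddAAdd
dddddddd
dddddddd
dddddddd
23) dddddddd
dddddddd
ddddddAA
dddAdA<A
dddAddAd
ddddAAdd
dddddddd
dddddddd
dddddddd
24) dddddddd
dddddddd
dddddd^A
dddAdAAA
dddAddAd
ddddAAdd
dddddddd
dddddddd
dddddddd
25) dddddddd
dddddddd
ddddd<dA
dddAdAAA
dddAddAd
ddddAAdd
dddddddd
dddddddd
dddddddd
26) dddddddd
ddddd^dd
dddddAdA
dddAdAAA
dddAddAd
ddddAAdd
dddddddd
dddddddd
dddddddd
27) dddddddd
dddddA>d
dddddAdA
dddAdAAA
dddAddAd
ddddAAdd
dddddddd
dddddddd
dddddddd
28) dddddddd
dddddAAd
dddddAvA
dddAdAAA
dddAddAd
ddddAAdd
dddddddd
dddddddd
dddddddd
29) dddddddd
dddddAAd
ddddd<AA
dddAdAAA
dddAddAd
ddddAAdd
dddddddd
dddddddd
dddddddd
30) dddddddd
dddddAAd
ddddddAA
dddAdvAA
dddAddAd
ddddAAdd
dddddddd
dddddddd
dddddddd
31) dddddddd
dddddAAd
ddddddAA
dddAdd>A
dddAddAd
ddddAAdd
dddddddd
dddddddd
dddddddd
32) dddddddd
dddddAAd
dddddd^A
dddAdddA
dddAddAd
ddddAAdd
dddddddd
dddddddd
dddddddd
33) dddddddd
dddddAAd
ddddd<dA
dddAdddA
dddAddAd
ddddAAdd
dddddddd
dddddddd
dddddddd
34) dddddddd
ddddd^Ad
dddddAdA
dddAdddA
dddAddAd
ddddAAdd
dddddddd
dddddddd
dddddddd
35) dddddddd
dddd<dAd
dddddAdA
dddAdddA
dddAddAd
ddddAAdd
dddddddd
dddddddd
dddddddd
36) dddd^ddd
ddddAdAd
dddddAdA
dddAdddA
dddAddAd
ddddAAdd
dddddddd
dddddddd
dddddddd
37) ddddA>dd
ddddAdAd
dddddAdA
dddAdddA
dddAddAd
ddddAAdd
dddddddd
dddddddd
dddddddd
38) ddddAAdd
ddddAvAd
dddddAdA
dddAdddA
dddAddAd
ddddAAdd
dddddddd
dddddddd
dddddddd

south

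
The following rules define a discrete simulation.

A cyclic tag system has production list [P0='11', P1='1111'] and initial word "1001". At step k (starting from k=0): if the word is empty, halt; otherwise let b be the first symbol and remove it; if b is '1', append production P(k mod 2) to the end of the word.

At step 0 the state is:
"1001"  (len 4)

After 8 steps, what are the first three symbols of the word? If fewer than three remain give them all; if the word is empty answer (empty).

111

[0] "1001"  (len 4)
[1] "00111"  (len 5)
[2] "0111"  (len 4)
[3] "111"  (len 3)
[4] "111111"  (len 6)
[5] "1111111"  (len 7)
[6] "1111111111"  (len 10)
[7] "11111111111"  (len 11)
[8] "11111111111111"  (len 14)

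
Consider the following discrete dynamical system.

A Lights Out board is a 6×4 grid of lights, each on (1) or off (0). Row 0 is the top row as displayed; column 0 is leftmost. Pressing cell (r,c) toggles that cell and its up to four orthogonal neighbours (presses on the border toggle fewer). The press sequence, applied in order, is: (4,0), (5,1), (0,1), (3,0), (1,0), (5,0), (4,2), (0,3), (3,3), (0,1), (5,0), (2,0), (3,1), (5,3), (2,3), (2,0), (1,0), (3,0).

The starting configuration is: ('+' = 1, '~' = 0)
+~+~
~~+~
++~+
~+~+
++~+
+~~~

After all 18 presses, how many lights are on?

step 0: +~+~
~~+~
++~+
~+~+
++~+
+~~~
step 1: +~+~
~~+~
++~+
++~+
~~~+
~~~~
step 2: +~+~
~~+~
++~+
++~+
~+~+
+++~
step 3: ~+~~
~++~
++~+
++~+
~+~+
+++~
step 4: ~+~~
~++~
~+~+
~~~+
++~+
+++~
step 5: ++~~
+~+~
++~+
~~~+
++~+
+++~
step 6: ++~~
+~+~
++~+
~~~+
~+~+
~~+~
step 7: ++~~
+~+~
++~+
~~++
~~+~
~~~~
step 8: ++++
+~++
++~+
~~++
~~+~
~~~~
step 9: ++++
+~++
++~~
~~~~
~~++
~~~~
step 10: ~~~+
++++
++~~
~~~~
~~++
~~~~
step 11: ~~~+
++++
++~~
~~~~
+~++
++~~
step 12: ~~~+
~+++
~~~~
+~~~
+~++
++~~
step 13: ~~~+
~+++
~+~~
~++~
++++
++~~
step 14: ~~~+
~+++
~+~~
~++~
+++~
++++
step 15: ~~~+
~++~
~+++
~+++
+++~
++++
step 16: ~~~+
+++~
+~++
++++
+++~
++++
step 17: +~~+
~~+~
~~++
++++
+++~
++++
step 18: +~~+
~~+~
+~++
~~++
~++~
++++

14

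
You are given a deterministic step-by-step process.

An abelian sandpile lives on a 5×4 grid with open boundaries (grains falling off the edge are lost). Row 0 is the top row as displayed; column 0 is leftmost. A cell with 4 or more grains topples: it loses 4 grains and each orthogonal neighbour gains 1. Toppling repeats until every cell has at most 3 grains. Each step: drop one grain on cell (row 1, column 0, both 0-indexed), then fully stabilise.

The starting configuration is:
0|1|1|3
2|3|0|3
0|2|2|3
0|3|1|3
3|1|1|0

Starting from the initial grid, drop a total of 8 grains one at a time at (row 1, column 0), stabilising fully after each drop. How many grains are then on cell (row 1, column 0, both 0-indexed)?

gen 0: 0|1|1|3
2|3|0|3
0|2|2|3
0|3|1|3
3|1|1|0
gen 1: 0|1|1|3
3|3|0|3
0|2|2|3
0|3|1|3
3|1|1|0
gen 2: 1|2|1|3
1|0|1|3
1|3|2|3
0|3|1|3
3|1|1|0
gen 3: 1|2|1|3
2|0|1|3
1|3|2|3
0|3|1|3
3|1|1|0
gen 4: 1|2|1|3
3|0|1|3
1|3|2|3
0|3|1|3
3|1|1|0
gen 5: 2|2|1|3
0|1|1|3
2|3|2|3
0|3|1|3
3|1|1|0
gen 6: 2|2|1|3
1|1|1|3
2|3|2|3
0|3|1|3
3|1|1|0
gen 7: 2|2|1|3
2|1|1|3
2|3|2|3
0|3|1|3
3|1|1|0
gen 8: 2|2|1|3
3|1|1|3
2|3|2|3
0|3|1|3
3|1|1|0

3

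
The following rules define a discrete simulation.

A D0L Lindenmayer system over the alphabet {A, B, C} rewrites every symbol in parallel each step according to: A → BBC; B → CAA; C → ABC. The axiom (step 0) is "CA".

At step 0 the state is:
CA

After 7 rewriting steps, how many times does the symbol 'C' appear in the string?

1458

[0] CA
[1] ABCBBC
[2] BBCCAAABCCAACAAABC
[3] CAACAAABCABCBBCBBCBBCCAAABCABCBBCBBCABCBBCBBCBBCCAAABC
[4] ABCBBCBBCABCBBCBBCBBCCAAABCBBCCAAABCCAACAAABCCAACAAABCCAAC…AABCBBCCAAABCCAACAAABCCAACAAABCCAACAAABCABCBBCBBCBBCCAAABC  (len 162)
[5] BBCCAAABCCAACAAABCCAACAAABCBBCCAAABCCAACAAABCCAACAAABCCAAC…AABCBBCCAAABCCAACAAABCCAACAAABCCAACAAABCABCBBCBBCBBCCAAABC  (len 486)
[6] CAACAAABCABCBBCBBCBBCCAAABCABCBBCBBCABCBBCBBCBBCCAAABCABCB…AABCBBCCAAABCCAACAAABCCAACAAABCCAACAAABCABCBBCBBCBBCCAAABC  (len 1458)
[7] ABCBBCBBCABCBBCBBCBBCCAAABCBBCCAAABCCAACAAABCCAACAAABCCAAC…AABCBBCCAAABCCAACAAABCCAACAAABCCAACAAABCABCBBCBBCBBCCAAABC  (len 4374)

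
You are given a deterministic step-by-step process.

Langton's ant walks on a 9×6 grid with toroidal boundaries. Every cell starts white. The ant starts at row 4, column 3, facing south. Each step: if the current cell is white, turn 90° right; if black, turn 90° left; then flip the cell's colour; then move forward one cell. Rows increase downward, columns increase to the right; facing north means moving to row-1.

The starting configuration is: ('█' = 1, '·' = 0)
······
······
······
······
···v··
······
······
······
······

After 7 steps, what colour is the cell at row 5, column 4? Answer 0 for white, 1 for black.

1

k=0  ······
······
······
······
···v··
······
······
······
······
k=1  ······
······
······
······
··<█··
······
······
······
······
k=2  ······
······
······
··^···
··██··
······
······
······
······
k=3  ······
······
······
··█>··
··██··
······
······
······
······
k=4  ······
······
······
··██··
··█v··
······
······
······
······
k=5  ······
······
······
··██··
··█·>·
······
······
······
······
k=6  ······
······
······
··██··
··█·█·
····v·
······
······
······
k=7  ······
······
······
··██··
··█·█·
···<█·
······
······
······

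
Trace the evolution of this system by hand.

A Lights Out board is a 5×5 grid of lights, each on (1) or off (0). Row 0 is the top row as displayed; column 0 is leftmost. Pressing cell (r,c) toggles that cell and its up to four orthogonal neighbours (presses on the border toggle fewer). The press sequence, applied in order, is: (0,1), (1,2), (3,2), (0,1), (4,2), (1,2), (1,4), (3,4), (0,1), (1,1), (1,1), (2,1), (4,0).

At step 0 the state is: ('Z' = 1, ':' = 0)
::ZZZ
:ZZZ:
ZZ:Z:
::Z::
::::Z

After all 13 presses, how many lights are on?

12

step 0: ::ZZZ
:ZZZ:
ZZ:Z:
::Z::
::::Z
step 1: ZZ:ZZ
::ZZ:
ZZ:Z:
::Z::
::::Z
step 2: ZZZZZ
:Z:::
ZZZZ:
::Z::
::::Z
step 3: ZZZZZ
:Z:::
ZZ:Z:
:Z:Z:
::Z:Z
step 4: :::ZZ
:::::
ZZ:Z:
:Z:Z:
::Z:Z
step 5: :::ZZ
:::::
ZZ:Z:
:ZZZ:
:Z:ZZ
step 6: ::ZZZ
:ZZZ:
ZZZZ:
:ZZZ:
:Z:ZZ
step 7: ::ZZ:
:ZZ:Z
ZZZZZ
:ZZZ:
:Z:ZZ
step 8: ::ZZ:
:ZZ:Z
ZZZZ:
:ZZ:Z
:Z:Z:
step 9: ZZ:Z:
::Z:Z
ZZZZ:
:ZZ:Z
:Z:Z:
step 10: Z::Z:
ZZ::Z
Z:ZZ:
:ZZ:Z
:Z:Z:
step 11: ZZ:Z:
::Z:Z
ZZZZ:
:ZZ:Z
:Z:Z:
step 12: ZZ:Z:
:ZZ:Z
:::Z:
::Z:Z
:Z:Z:
step 13: ZZ:Z:
:ZZ:Z
:::Z:
Z:Z:Z
Z::Z:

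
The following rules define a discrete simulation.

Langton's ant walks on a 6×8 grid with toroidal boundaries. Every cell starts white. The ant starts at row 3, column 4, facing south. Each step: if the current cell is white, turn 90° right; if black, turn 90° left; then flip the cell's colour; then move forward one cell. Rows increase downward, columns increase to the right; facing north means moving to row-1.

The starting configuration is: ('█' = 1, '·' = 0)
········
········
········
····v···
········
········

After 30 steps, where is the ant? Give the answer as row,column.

2,5

[0] ········
········
········
····v···
········
········
[1] ········
········
········
···<█···
········
········
[2] ········
········
···^····
···██···
········
········
[3] ········
········
···█>···
···██···
········
········
[4] ········
········
···██···
···█v···
········
········
[5] ········
········
···██···
···█·>··
········
········
[6] ········
········
···██···
···█·█··
·····v··
········
[7] ········
········
···██···
···█·█··
····<█··
········
[8] ········
········
···██···
···█^█··
····██··
········
[9] ········
········
···██···
···██>··
····██··
········
[10] ········
········
···██^··
···██···
····██··
········
[11] ········
········
···███>·
···██···
····██··
········
[12] ········
········
···████·
···██·v·
····██··
········
[13] ········
········
···████·
···██<█·
····██··
········
[14] ········
········
···██^█·
···████·
····██··
········
[15] ········
········
···█<·█·
···████·
····██··
········
[16] ········
········
···█··█·
···█v██·
····██··
········
[17] ········
········
···█··█·
···█·>█·
····██··
········
[18] ········
········
···█·^█·
···█··█·
····██··
········
[19] ········
········
···█·█>·
···█··█·
····██··
········
[20] ········
······^·
···█·█··
···█··█·
····██··
········
[21] ········
······█>
···█·█··
···█··█·
····██··
········
[22] ········
······██
···█·█·v
···█··█·
····██··
········
[23] ········
······██
···█·█<█
···█··█·
····██··
········
[24] ········
······^█
···█·███
···█··█·
····██··
········
[25] ········
·····<·█
···█·███
···█··█·
····██··
········
[26] ·····^··
·····█·█
···█·███
···█··█·
····██··
········
[27] ·····█>·
·····█·█
···█·███
···█··█·
····██··
········
[28] ·····██·
·····█v█
···█·███
···█··█·
····██··
········
[29] ·····██·
·····<██
···█·███
···█··█·
····██··
········
[30] ·····██·
······██
···█·v██
···█··█·
····██··
········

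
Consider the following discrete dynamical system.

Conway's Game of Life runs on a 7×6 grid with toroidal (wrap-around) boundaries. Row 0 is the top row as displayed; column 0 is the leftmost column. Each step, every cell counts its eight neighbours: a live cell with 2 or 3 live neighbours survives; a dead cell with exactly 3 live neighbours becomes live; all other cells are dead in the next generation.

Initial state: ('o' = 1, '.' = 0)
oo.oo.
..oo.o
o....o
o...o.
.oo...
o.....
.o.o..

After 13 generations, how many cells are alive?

11

gen 0: oo.oo.
..oo.o
o....o
o...o.
.oo...
o.....
.o.o..
gen 1: oo...o
..oo..
oo.o..
o.....
oo...o
o.....
.o.ooo
gen 2: .o...o
...ooo
oo.o..
..o...
.o...o
..o...
.oo.o.
gen 3: .o...o
.o.o.o
oo.o.o
..o...
.oo...
o.oo..
oooo..
gen 4: ...o.o
.o...o
.o.o.o
...o..
......
o.....
...ooo
gen 5: ..oo.o
.....o
......
..o.o.
......
....oo
o..o.o
gen 6: ..oo.o
....o.
......
......
...ooo
o...oo
o.oo..
gen 7: .oo..o
...oo.
......
....o.
o..o..
ooo...
o.o...
gen 8: ooo.oo
..ooo.
...oo.
......
o.oo.o
o.oo.o
...o.o
gen 9: oo....
o.....
..o.o.
..o..o
o.oo.o
......
......
gen 10: oo....
o....o
.o.o.o
o.o..o
oooooo
......
......
gen 11: oo...o
..o.oo
.oo...
......
..ooo.
oooooo
......
gen 12: oo..oo
..oooo
.ooo..
.o....
o.....
oo...o
...o..
gen 13: oo....
......
oo....
oo....
.....o
oo...o
..o...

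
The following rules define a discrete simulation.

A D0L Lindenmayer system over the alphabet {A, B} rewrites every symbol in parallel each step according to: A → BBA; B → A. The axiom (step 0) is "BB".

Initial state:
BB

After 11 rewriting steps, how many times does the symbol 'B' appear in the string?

gen 0: BB
gen 1: AA
gen 2: BBABBA
gen 3: AABBAAABBA
gen 4: BBABBAAABBABBABBAAABBA
gen 5: AABBAAABBABBABBAAABBAAABBAAABBABBABBAAABBA
gen 6: BBABBAAABBABBABBAAABBAAABBAAABBABBABBAAABBABBABBAAABBABBABBAAABBAAABBAAABBABBABBAAABBA
gen 7: AABBAAABBABBABBAAABBAAABBAAABBABBABBAAABBABBABBAAABBABBABB…ABBABBABBAAABBABBABBAAABBABBABBAAABBAAABBAAABBABBABBAAABBA  (len 170)
gen 8: BBABBAAABBABBABBAAABBAAABBAAABBABBABBAAABBABBABBAAABBABBAB…ABBABBABBAAABBABBABBAAABBABBABBAAABBAAABBAAABBABBABBAAABBA  (len 342)
gen 9: AABBAAABBABBABBAAABBAAABBAAABBABBABBAAABBABBABBAAABBABBABB…ABBABBABBAAABBABBABBAAABBABBABBAAABBAAABBAAABBABBABBAAABBA  (len 682)
gen 10: BBABBAAABBABBABBAAABBAAABBAAABBABBABBAAABBABBABBAAABBABBAB…ABBABBABBAAABBABBABBAAABBABBABBAAABBAAABBAAABBABBABBAAABBA  (len 1366)
gen 11: AABBAAABBABBABBAAABBAAABBAAABBABBABBAAABBABBABBAAABBABBABB…ABBABBABBAAABBABBABBAAABBABBABBAAABBAAABBAAABBABBABBAAABBA  (len 2730)

1364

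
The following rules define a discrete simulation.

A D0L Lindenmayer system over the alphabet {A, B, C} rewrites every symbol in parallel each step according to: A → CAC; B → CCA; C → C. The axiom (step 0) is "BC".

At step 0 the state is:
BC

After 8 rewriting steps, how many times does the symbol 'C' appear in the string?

17

step 0: BC
step 1: CCAC
step 2: CCCACC
step 3: CCCCACCC
step 4: CCCCCACCCC
step 5: CCCCCCACCCCC
step 6: CCCCCCCACCCCCC
step 7: CCCCCCCCACCCCCCC
step 8: CCCCCCCCCACCCCCCCC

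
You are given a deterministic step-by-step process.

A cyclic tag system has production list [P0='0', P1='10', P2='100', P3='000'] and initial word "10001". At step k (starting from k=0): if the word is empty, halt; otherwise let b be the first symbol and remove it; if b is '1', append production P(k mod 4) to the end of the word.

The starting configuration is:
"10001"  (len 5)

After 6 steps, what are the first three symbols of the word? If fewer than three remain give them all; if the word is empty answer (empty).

0

gen 0: "10001"  (len 5)
gen 1: "00010"  (len 5)
gen 2: "0010"  (len 4)
gen 3: "010"  (len 3)
gen 4: "10"  (len 2)
gen 5: "00"  (len 2)
gen 6: "0"  (len 1)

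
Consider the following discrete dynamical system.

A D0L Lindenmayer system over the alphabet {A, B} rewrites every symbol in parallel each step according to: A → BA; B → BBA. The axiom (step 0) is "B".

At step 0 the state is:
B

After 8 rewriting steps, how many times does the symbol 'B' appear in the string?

1597

k=0  B
k=1  BBA
k=2  BBABBABA
k=3  BBABBABABBABBABABBABA
k=4  BBABBABABBABBABABBABABBABBABABBABBABABBABABBABBABABBABA
k=5  BBABBABABBABBABABBABABBABBABABBABBABABBABABBABBABABBABABBA…ABBABABBABABBABBABABBABABBABBABABBABBABABBABABBABBABABBABA  (len 144)
k=6  BBABBABABBABBABABBABABBABBABABBABBABABBABABBABBABABBABABBA…ABBABABBABABBABBABABBABABBABBABABBABBABABBABABBABBABABBABA  (len 377)
k=7  BBABBABABBABBABABBABABBABBABABBABBABABBABABBABBABABBABABBA…ABBABABBABABBABBABABBABABBABBABABBABBABABBABABBABBABABBABA  (len 987)
k=8  BBABBABABBABBABABBABABBABBABABBABBABABBABABBABBABABBABABBA…ABBABABBABABBABBABABBABABBABBABABBABBABABBABABBABBABABBABA  (len 2584)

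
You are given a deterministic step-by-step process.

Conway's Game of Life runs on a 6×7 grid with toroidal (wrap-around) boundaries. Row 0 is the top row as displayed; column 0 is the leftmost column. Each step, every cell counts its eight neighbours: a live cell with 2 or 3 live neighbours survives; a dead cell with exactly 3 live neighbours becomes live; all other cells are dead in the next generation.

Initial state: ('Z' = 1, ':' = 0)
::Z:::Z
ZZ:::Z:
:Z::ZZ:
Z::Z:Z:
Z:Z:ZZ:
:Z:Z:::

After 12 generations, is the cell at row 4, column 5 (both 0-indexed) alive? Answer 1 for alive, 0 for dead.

0) ::Z:::Z
ZZ:::Z:
:Z::ZZ:
Z::Z:Z:
Z:Z:ZZ:
:Z:Z:::
1) ::Z:::Z
ZZZ:ZZ:
:ZZ::Z:
Z:ZZ:::
Z:Z::Z:
ZZ:ZZZZ
2) :::::::
Z:::ZZ:
:::::Z:
Z::ZZ::
:::::Z:
:::ZZ::
3) :::Z:Z:
::::ZZZ
:::Z:Z:
::::ZZZ
:::::Z:
::::Z::
4) :::Z::Z
:::Z::Z
:::Z:::
::::::Z
::::::Z
::::ZZ:
5) :::Z::Z
::ZZZ::
:::::::
:::::::
::::::Z
::::ZZZ
6) ::Z:::Z
::ZZZ::
:::Z:::
:::::::
::::::Z
Z:::Z:Z
7) ZZZ:Z:Z
::Z:Z::
::ZZZ::
:::::::
Z::::ZZ
Z:::::Z
8) ::Z:::Z
Z:::Z::
::Z:Z::
:::ZZZZ
Z::::Z:
:::::::
9) :::::::
:Z:::Z:
::::::Z
:::Z::Z
:::::Z:
::::::Z
10) :::::::
:::::::
Z::::ZZ
:::::ZZ
:::::ZZ
:::::::
11) :::::::
::::::Z
Z::::Z:
::::Z::
:::::ZZ
:::::::
12) :::::::
::::::Z
:::::ZZ
::::Z::
:::::Z:
:::::::

1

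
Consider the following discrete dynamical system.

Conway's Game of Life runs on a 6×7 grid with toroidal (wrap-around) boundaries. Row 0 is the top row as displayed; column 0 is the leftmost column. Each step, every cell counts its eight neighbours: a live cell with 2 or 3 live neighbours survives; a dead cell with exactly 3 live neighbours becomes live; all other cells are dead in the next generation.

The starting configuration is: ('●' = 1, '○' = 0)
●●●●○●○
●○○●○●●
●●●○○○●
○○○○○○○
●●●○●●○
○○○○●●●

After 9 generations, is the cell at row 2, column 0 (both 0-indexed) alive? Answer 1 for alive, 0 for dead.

0

step 0: ●●●●○●○
●○○●○●●
●●●○○○●
○○○○○○○
●●●○●●○
○○○○●●●
step 1: ○●●●○○○
○○○●○●○
○●●○○●○
○○○●○●○
●●○●●○○
○○○○○○○
step 2: ○○●●●○○
○○○●○○○
○○●●○●●
●○○●○●●
○○●●●○○
●○○○●○○
step 3: ○○●○●○○
○○○○○●○
●○●●○●○
●●○○○○○
●●●○○○○
○●○○○●○
step 4: ○○○○●●○
○●●○○●●
●○●○●○○
○○○●○○○
○○●○○○●
●○○●○○○
step 5: ●●●●●●○
●●●○○○●
●○●○●●●
○●●●○○○
○○●●○○○
○○○●●●●
step 6: ○○○○○○○
○○○○○○○
○○○○●●○
●○○○○●●
○●○○○●○
●○○○○○●
step 7: ○○○○○○○
○○○○○○○
○○○○●●○
●○○○○○○
○●○○○●○
●○○○○○●
step 8: ○○○○○○○
○○○○○○○
○○○○○○○
○○○○●●●
○●○○○○○
●○○○○○●
step 9: ○○○○○○○
○○○○○○○
○○○○○●○
○○○○○●○
○○○○○○○
●○○○○○○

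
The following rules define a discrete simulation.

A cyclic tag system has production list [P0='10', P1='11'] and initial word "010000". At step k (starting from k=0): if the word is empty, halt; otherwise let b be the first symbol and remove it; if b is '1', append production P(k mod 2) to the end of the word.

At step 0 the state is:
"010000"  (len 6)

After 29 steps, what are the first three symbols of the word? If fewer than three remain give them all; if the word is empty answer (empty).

010

0) "010000"  (len 6)
1) "10000"  (len 5)
2) "000011"  (len 6)
3) "00011"  (len 5)
4) "0011"  (len 4)
5) "011"  (len 3)
6) "11"  (len 2)
7) "110"  (len 3)
8) "1011"  (len 4)
9) "01110"  (len 5)
10) "1110"  (len 4)
11) "11010"  (len 5)
12) "101011"  (len 6)
13) "0101110"  (len 7)
14) "101110"  (len 6)
15) "0111010"  (len 7)
16) "111010"  (len 6)
17) "1101010"  (len 7)
18) "10101011"  (len 8)
19) "010101110"  (len 9)
20) "10101110"  (len 8)
21) "010111010"  (len 9)
22) "10111010"  (len 8)
23) "011101010"  (len 9)
24) "11101010"  (len 8)
25) "110101010"  (len 9)
26) "1010101011"  (len 10)
27) "01010101110"  (len 11)
28) "1010101110"  (len 10)
29) "01010111010"  (len 11)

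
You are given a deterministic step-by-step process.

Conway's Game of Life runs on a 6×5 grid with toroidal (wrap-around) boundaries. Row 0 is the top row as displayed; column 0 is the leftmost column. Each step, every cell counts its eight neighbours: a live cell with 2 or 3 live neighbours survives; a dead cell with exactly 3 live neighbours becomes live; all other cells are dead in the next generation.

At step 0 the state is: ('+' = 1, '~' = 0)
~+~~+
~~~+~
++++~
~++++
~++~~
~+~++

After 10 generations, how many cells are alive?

t=0: ~+~~+
~~~+~
++++~
~++++
~++~~
~+~++
t=1: ~~~~+
~~~+~
+~~~~
~~~~+
~~~~~
~+~++
t=2: +~+~+
~~~~+
~~~~+
~~~~~
+~~++
+~~++
t=3: ~+~~~
~~~~+
~~~~~
+~~+~
+~~+~
~~+~~
t=4: ~~~~~
~~~~~
~~~~+
~~~~~
~+++~
~++~~
t=5: ~~~~~
~~~~~
~~~~~
~~++~
~+~+~
~+~+~
t=6: ~~~~~
~~~~~
~~~~~
~~++~
~+~++
~~~~~
t=7: ~~~~~
~~~~~
~~~~~
~~+++
~~~++
~~~~~
t=8: ~~~~~
~~~~~
~~~+~
~~+~+
~~+~+
~~~~~
t=9: ~~~~~
~~~~~
~~~+~
~~+~+
~~~~~
~~~~~
t=10: ~~~~~
~~~~~
~~~+~
~~~+~
~~~~~
~~~~~

2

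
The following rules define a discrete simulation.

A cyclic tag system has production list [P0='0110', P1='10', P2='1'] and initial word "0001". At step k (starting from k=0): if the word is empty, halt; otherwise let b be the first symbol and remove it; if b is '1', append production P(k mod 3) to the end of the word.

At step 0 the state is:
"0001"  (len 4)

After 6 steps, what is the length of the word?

3

t=0: "0001"  (len 4)
t=1: "001"  (len 3)
t=2: "01"  (len 2)
t=3: "1"  (len 1)
t=4: "0110"  (len 4)
t=5: "110"  (len 3)
t=6: "101"  (len 3)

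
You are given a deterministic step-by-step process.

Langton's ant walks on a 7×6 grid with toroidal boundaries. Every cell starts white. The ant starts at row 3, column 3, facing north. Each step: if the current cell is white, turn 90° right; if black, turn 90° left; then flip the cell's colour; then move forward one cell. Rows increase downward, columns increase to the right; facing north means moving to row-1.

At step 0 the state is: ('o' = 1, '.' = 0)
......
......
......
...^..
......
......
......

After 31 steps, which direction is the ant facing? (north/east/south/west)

west

[0] ......
......
......
...^..
......
......
......
[1] ......
......
......
...o>.
......
......
......
[2] ......
......
......
...oo.
....v.
......
......
[3] ......
......
......
...oo.
...<o.
......
......
[4] ......
......
......
...^o.
...oo.
......
......
[5] ......
......
......
..<.o.
...oo.
......
......
[6] ......
......
..^...
..o.o.
...oo.
......
......
[7] ......
......
..o>..
..o.o.
...oo.
......
......
[8] ......
......
..oo..
..ovo.
...oo.
......
......
[9] ......
......
..oo..
..<oo.
...oo.
......
......
[10] ......
......
..oo..
...oo.
..voo.
......
......
[11] ......
......
..oo..
...oo.
.<ooo.
......
......
[12] ......
......
..oo..
.^.oo.
.oooo.
......
......
[13] ......
......
..oo..
.o>oo.
.oooo.
......
......
[14] ......
......
..oo..
.oooo.
.ovoo.
......
......
[15] ......
......
..oo..
.oooo.
.o.>o.
......
......
[16] ......
......
..oo..
.oo^o.
.o..o.
......
......
[17] ......
......
..oo..
.o<.o.
.o..o.
......
......
[18] ......
......
..oo..
.o..o.
.ov.o.
......
......
[19] ......
......
..oo..
.o..o.
.<o.o.
......
......
[20] ......
......
..oo..
.o..o.
..o.o.
.v....
......
[21] ......
......
..oo..
.o..o.
..o.o.
<o....
......
[22] ......
......
..oo..
.o..o.
^.o.o.
oo....
......
[23] ......
......
..oo..
.o..o.
o>o.o.
oo....
......
[24] ......
......
..oo..
.o..o.
ooo.o.
ov....
......
[25] ......
......
..oo..
.o..o.
ooo.o.
o.>...
......
[26] ......
......
..oo..
.o..o.
ooo.o.
o.o...
..v...
[27] ......
......
..oo..
.o..o.
ooo.o.
o.o...
.<o...
[28] ......
......
..oo..
.o..o.
ooo.o.
o^o...
.oo...
[29] ......
......
..oo..
.o..o.
ooo.o.
oo>...
.oo...
[30] ......
......
..oo..
.o..o.
oo^.o.
oo....
.oo...
[31] ......
......
..oo..
.o..o.
o<..o.
oo....
.oo...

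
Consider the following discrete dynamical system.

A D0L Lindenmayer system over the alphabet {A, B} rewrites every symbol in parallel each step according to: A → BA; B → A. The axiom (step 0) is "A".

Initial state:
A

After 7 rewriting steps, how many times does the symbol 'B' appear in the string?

[0] A
[1] BA
[2] ABA
[3] BAABA
[4] ABABAABA
[5] BAABAABABAABA
[6] ABABAABABAABAABABAABA
[7] BAABAABABAABAABABAABABAABAABABAABA

13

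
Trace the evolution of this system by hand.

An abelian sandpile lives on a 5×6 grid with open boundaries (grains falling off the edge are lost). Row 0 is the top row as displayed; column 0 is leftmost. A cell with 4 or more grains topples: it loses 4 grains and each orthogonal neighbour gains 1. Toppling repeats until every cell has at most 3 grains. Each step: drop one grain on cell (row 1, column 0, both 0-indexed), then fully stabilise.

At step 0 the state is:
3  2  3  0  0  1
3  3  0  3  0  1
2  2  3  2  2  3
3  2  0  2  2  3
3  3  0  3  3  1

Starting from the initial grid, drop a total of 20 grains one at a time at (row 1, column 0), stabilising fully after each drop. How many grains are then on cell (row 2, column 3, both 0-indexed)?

gen 0: 3  2  3  0  0  1
3  3  0  3  0  1
2  2  3  2  2  3
3  2  0  2  2  3
3  3  0  3  3  1
gen 1: 1  1  0  1  0  1
2  1  2  3  0  1
3  3  3  2  2  3
3  2  0  2  2  3
3  3  0  3  3  1
gen 2: 1  1  0  1  0  1
3  1  2  3  0  1
3  3  3  2  2  3
3  2  0  2  2  3
3  3  0  3  3  1
gen 3: 2  1  0  1  0  1
1  3  3  3  0  1
2  2  0  3  2  3
2  1  2  2  2  3
1  1  1  3  3  1
gen 4: 2  1  0  1  0  1
2  3  3  3  0  1
2  2  0  3  2  3
2  1  2  2  2  3
1  1  1  3  3  1
gen 5: 2  1  0  1  0  1
3  3  3  3  0  1
2  2  0  3  2  3
2  1  2  2  2  3
1  1  1  3  3  1
gen 6: 3  2  1  2  0  1
1  1  1  1  1  1
3  3  2  0  3  3
2  1  2  3  2  3
1  1  1  3  3  1
gen 7: 3  2  1  2  0  1
2  1  1  1  1  1
3  3  2  0  3  3
2  1  2  3  2  3
1  1  1  3  3  1
gen 8: 3  2  1  2  0  1
3  1  1  1  1  1
3  3  2  0  3  3
2  1  2  3  2  3
1  1  1  3  3  1
gen 9: 0  3  1  2  0  1
2  3  1  1  1  1
1  0  3  0  3  3
3  2  2  3  2  3
1  1  1  3  3  1
gen 10: 0  3  1  2  0  1
3  3  1  1  1  1
1  0  3  0  3  3
3  2  2  3  2  3
1  1  1  3  3  1
gen 11: 2  0  2  2  0  1
1  1  2  1  1  1
2  1  3  0  3  3
3  2  2  3  2  3
1  1  1  3  3  1
gen 12: 2  0  2  2  0  1
2  1  2  1  1  1
2  1  3  0  3  3
3  2  2  3  2  3
1  1  1  3  3  1
gen 13: 2  0  2  2  0  1
3  1  2  1  1  1
2  1  3  0  3  3
3  2  2  3  2  3
1  1  1  3  3  1
gen 14: 3  0  2  2  0  1
0  2  2  1  1  1
3  1  3  0  3  3
3  2  2  3  2  3
1  1  1  3  3  1
gen 15: 3  0  2  2  0  1
1  2  2  1  1  1
3  1  3  0  3  3
3  2  2  3  2  3
1  1  1  3  3  1
gen 16: 3  0  2  2  0  1
2  2  2  1  1  1
3  1  3  0  3  3
3  2  2  3  2  3
1  1  1  3  3  1
gen 17: 3  0  2  2  0  1
3  2  2  1  1  1
3  1  3  0  3  3
3  2  2  3  2  3
1  1  1  3  3  1
gen 18: 0  1  2  2  0  1
2  3  2  1  1  1
1  2  3  0  3  3
0  3  2  3  2  3
2  1  1  3  3  1
gen 19: 0  1  2  2  0  1
3  3  2  1  1  1
1  2  3  0  3  3
0  3  2  3  2  3
2  1  1  3  3  1
gen 20: 1  2  2  2  0  1
1  0  3  1  1  1
2  3  3  0  3  3
0  3  2  3  2  3
2  1  1  3  3  1

0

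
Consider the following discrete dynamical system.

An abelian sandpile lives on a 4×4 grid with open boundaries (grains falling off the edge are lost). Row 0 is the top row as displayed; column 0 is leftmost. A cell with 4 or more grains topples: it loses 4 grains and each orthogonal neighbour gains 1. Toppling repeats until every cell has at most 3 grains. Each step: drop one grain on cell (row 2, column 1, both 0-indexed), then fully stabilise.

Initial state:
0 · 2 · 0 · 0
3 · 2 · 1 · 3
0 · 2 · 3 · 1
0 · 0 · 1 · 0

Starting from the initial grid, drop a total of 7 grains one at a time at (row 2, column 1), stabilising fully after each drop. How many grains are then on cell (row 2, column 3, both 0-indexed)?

2

k=0  0 · 2 · 0 · 0
3 · 2 · 1 · 3
0 · 2 · 3 · 1
0 · 0 · 1 · 0
k=1  0 · 2 · 0 · 0
3 · 2 · 1 · 3
0 · 3 · 3 · 1
0 · 0 · 1 · 0
k=2  0 · 2 · 0 · 0
3 · 3 · 2 · 3
1 · 1 · 0 · 2
0 · 1 · 2 · 0
k=3  0 · 2 · 0 · 0
3 · 3 · 2 · 3
1 · 2 · 0 · 2
0 · 1 · 2 · 0
k=4  0 · 2 · 0 · 0
3 · 3 · 2 · 3
1 · 3 · 0 · 2
0 · 1 · 2 · 0
k=5  1 · 3 · 0 · 0
0 · 1 · 3 · 3
3 · 1 · 1 · 2
0 · 2 · 2 · 0
k=6  1 · 3 · 0 · 0
0 · 1 · 3 · 3
3 · 2 · 1 · 2
0 · 2 · 2 · 0
k=7  1 · 3 · 0 · 0
0 · 1 · 3 · 3
3 · 3 · 1 · 2
0 · 2 · 2 · 0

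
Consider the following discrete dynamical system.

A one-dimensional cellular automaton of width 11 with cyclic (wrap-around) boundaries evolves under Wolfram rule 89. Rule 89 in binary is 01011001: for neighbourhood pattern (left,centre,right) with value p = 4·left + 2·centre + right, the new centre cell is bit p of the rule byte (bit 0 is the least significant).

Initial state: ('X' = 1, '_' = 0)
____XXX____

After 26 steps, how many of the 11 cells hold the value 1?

gen 0: ____XXX____
gen 1: XXX_X_XXXXX
gen 2: __X___X____
gen 3: X__XX__XXXX
gen 4: XX_XXX_X___
gen 5: XX_X_X__XX_
gen 6: XX____X_XX_
gen 7: XXXXX___XX_
gen 8: X___XXX_XX_
gen 9: _XX_X_X_XX_
gen 10: _XX_____XXX
gen 11: _XXXXXX_X_X
gen 12: _X____X____
gen 13: __XXX__XXXX
gen 14: X_X_XX_X__X
gen 15: X___XX__X_X
gen 16: XXX_XXX___X
gen 17: __X_X_XXX_X
gen 18: X_____X_X__
gen 19: _XXXX____X_
gen 20: _X__XXXX__X
gen 21: __X_X__XX__
gen 22: X____X_XXXX
gen 23: XXXX___X___
gen 24: X__XXX__XX_
gen 25: _X_X_XX_XX_
gen 26: _____XX_XXX

5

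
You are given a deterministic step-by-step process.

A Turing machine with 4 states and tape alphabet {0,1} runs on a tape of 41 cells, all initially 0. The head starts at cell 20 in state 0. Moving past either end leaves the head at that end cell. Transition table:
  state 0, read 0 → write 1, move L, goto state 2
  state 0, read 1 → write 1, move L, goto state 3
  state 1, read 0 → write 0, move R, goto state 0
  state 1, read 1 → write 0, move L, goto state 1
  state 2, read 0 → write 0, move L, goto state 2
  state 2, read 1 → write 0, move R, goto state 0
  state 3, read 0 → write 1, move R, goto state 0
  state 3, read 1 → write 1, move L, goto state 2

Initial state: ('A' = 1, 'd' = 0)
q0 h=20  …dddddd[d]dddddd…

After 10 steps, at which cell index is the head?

0) q0 h=20  …dddddd[d]dddddd…
1) q2 h=19  …dddddd[d]Addddd…
2) q2 h=18  …dddddd[d]dAdddd…
3) q2 h=17  …dddddd[d]ddAddd…
4) q2 h=16  …dddddd[d]dddAdd…
5) q2 h=15  …dddddd[d]ddddAd…
6) q2 h=14  …dddddd[d]dddddA…
7) q2 h=13  …dddddd[d]dddddd…
8) q2 h=12  …dddddd[d]dddddd…
9) q2 h=11  …dddddd[d]dddddd…
10) q2 h=10  …dddddd[d]dddddd…

10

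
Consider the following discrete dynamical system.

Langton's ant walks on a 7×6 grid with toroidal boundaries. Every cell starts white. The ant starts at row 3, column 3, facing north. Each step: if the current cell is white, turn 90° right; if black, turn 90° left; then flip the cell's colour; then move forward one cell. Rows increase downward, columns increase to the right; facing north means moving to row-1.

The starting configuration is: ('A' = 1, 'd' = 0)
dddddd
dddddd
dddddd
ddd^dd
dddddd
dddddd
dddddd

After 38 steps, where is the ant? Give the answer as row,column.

6,2

[0] dddddd
dddddd
dddddd
ddd^dd
dddddd
dddddd
dddddd
[1] dddddd
dddddd
dddddd
dddA>d
dddddd
dddddd
dddddd
[2] dddddd
dddddd
dddddd
dddAAd
ddddvd
dddddd
dddddd
[3] dddddd
dddddd
dddddd
dddAAd
ddd<Ad
dddddd
dddddd
[4] dddddd
dddddd
dddddd
ddd^Ad
dddAAd
dddddd
dddddd
[5] dddddd
dddddd
dddddd
dd<dAd
dddAAd
dddddd
dddddd
[6] dddddd
dddddd
dd^ddd
ddAdAd
dddAAd
dddddd
dddddd
[7] dddddd
dddddd
ddA>dd
ddAdAd
dddAAd
dddddd
dddddd
[8] dddddd
dddddd
ddAAdd
ddAvAd
dddAAd
dddddd
dddddd
[9] dddddd
dddddd
ddAAdd
dd<AAd
dddAAd
dddddd
dddddd
[10] dddddd
dddddd
ddAAdd
dddAAd
ddvAAd
dddddd
dddddd
[11] dddddd
dddddd
ddAAdd
dddAAd
d<AAAd
dddddd
dddddd
[12] dddddd
dddddd
ddAAdd
d^dAAd
dAAAAd
dddddd
dddddd
[13] dddddd
dddddd
ddAAdd
dA>AAd
dAAAAd
dddddd
dddddd
[14] dddddd
dddddd
ddAAdd
dAAAAd
dAvAAd
dddddd
dddddd
[15] dddddd
dddddd
ddAAdd
dAAAAd
dAd>Ad
dddddd
dddddd
[16] dddddd
dddddd
ddAAdd
dAA^Ad
dAddAd
dddddd
dddddd
[17] dddddd
dddddd
ddAAdd
dA<dAd
dAddAd
dddddd
dddddd
[18] dddddd
dddddd
ddAAdd
dAddAd
dAvdAd
dddddd
dddddd
[19] dddddd
dddddd
ddAAdd
dAddAd
d<AdAd
dddddd
dddddd
[20] dddddd
dddddd
ddAAdd
dAddAd
ddAdAd
dvdddd
dddddd
[21] dddddd
dddddd
ddAAdd
dAddAd
ddAdAd
<Adddd
dddddd
[22] dddddd
dddddd
ddAAdd
dAddAd
^dAdAd
AAdddd
dddddd
[23] dddddd
dddddd
ddAAdd
dAddAd
A>AdAd
AAdddd
dddddd
[24] dddddd
dddddd
ddAAdd
dAddAd
AAAdAd
Avdddd
dddddd
[25] dddddd
dddddd
ddAAdd
dAddAd
AAAdAd
Ad>ddd
dddddd
[26] dddddd
dddddd
ddAAdd
dAddAd
AAAdAd
AdAddd
ddvddd
[27] dddddd
dddddd
ddAAdd
dAddAd
AAAdAd
AdAddd
d<Addd
[28] dddddd
dddddd
ddAAdd
dAddAd
AAAdAd
A^Addd
dAAddd
[29] dddddd
dddddd
ddAAdd
dAddAd
AAAdAd
AA>ddd
dAAddd
[30] dddddd
dddddd
ddAAdd
dAddAd
AA^dAd
AAdddd
dAAddd
[31] dddddd
dddddd
ddAAdd
dAddAd
A<ddAd
AAdddd
dAAddd
[32] dddddd
dddddd
ddAAdd
dAddAd
AdddAd
Avdddd
dAAddd
[33] dddddd
dddddd
ddAAdd
dAddAd
AdddAd
Ad>ddd
dAAddd
[34] dddddd
dddddd
ddAAdd
dAddAd
AdddAd
AdAddd
dAvddd
[35] dddddd
dddddd
ddAAdd
dAddAd
AdddAd
AdAddd
dAd>dd
[36] dddvdd
dddddd
ddAAdd
dAddAd
AdddAd
AdAddd
dAdAdd
[37] dd<Add
dddddd
ddAAdd
dAddAd
AdddAd
AdAddd
dAdAdd
[38] ddAAdd
dddddd
ddAAdd
dAddAd
AdddAd
AdAddd
dA^Add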